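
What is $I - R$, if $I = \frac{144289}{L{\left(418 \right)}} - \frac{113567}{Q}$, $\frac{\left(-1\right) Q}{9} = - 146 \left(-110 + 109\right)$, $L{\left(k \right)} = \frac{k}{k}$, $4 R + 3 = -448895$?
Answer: $\frac{168586153}{657} \approx 2.566 \cdot 10^{5}$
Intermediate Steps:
$R = - \frac{224449}{2}$ ($R = - \frac{3}{4} + \frac{1}{4} \left(-448895\right) = - \frac{3}{4} - \frac{448895}{4} = - \frac{224449}{2} \approx -1.1222 \cdot 10^{5}$)
$L{\left(k \right)} = 1$
$Q = -1314$ ($Q = - 9 \left(- 146 \left(-110 + 109\right)\right) = - 9 \left(\left(-146\right) \left(-1\right)\right) = \left(-9\right) 146 = -1314$)
$I = \frac{189709313}{1314}$ ($I = \frac{144289}{1} - \frac{113567}{-1314} = 144289 \cdot 1 - - \frac{113567}{1314} = 144289 + \frac{113567}{1314} = \frac{189709313}{1314} \approx 1.4438 \cdot 10^{5}$)
$I - R = \frac{189709313}{1314} - - \frac{224449}{2} = \frac{189709313}{1314} + \frac{224449}{2} = \frac{168586153}{657}$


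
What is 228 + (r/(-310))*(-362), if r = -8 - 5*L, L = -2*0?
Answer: 33892/155 ≈ 218.66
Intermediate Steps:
L = 0
r = -8 (r = -8 - 5*0 = -8 + 0 = -8)
228 + (r/(-310))*(-362) = 228 - 8/(-310)*(-362) = 228 - 8*(-1/310)*(-362) = 228 + (4/155)*(-362) = 228 - 1448/155 = 33892/155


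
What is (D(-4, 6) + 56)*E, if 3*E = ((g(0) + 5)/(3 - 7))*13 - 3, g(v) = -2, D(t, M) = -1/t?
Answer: -3825/16 ≈ -239.06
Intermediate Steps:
E = -17/4 (E = (((-2 + 5)/(3 - 7))*13 - 3)/3 = ((3/(-4))*13 - 3)/3 = ((3*(-¼))*13 - 3)/3 = (-¾*13 - 3)/3 = (-39/4 - 3)/3 = (⅓)*(-51/4) = -17/4 ≈ -4.2500)
(D(-4, 6) + 56)*E = (-1/(-4) + 56)*(-17/4) = (-1*(-¼) + 56)*(-17/4) = (¼ + 56)*(-17/4) = (225/4)*(-17/4) = -3825/16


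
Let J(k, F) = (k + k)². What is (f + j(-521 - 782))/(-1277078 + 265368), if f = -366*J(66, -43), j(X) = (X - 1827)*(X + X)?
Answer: -127114/72265 ≈ -1.7590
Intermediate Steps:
J(k, F) = 4*k² (J(k, F) = (2*k)² = 4*k²)
j(X) = 2*X*(-1827 + X) (j(X) = (-1827 + X)*(2*X) = 2*X*(-1827 + X))
f = -6377184 (f = -1464*66² = -1464*4356 = -366*17424 = -6377184)
(f + j(-521 - 782))/(-1277078 + 265368) = (-6377184 + 2*(-521 - 782)*(-1827 + (-521 - 782)))/(-1277078 + 265368) = (-6377184 + 2*(-1303)*(-1827 - 1303))/(-1011710) = (-6377184 + 2*(-1303)*(-3130))*(-1/1011710) = (-6377184 + 8156780)*(-1/1011710) = 1779596*(-1/1011710) = -127114/72265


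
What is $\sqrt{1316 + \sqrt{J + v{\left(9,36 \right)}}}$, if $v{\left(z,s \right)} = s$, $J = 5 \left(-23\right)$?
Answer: $\sqrt{1316 + i \sqrt{79}} \approx 36.277 + 0.1225 i$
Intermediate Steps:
$J = -115$
$\sqrt{1316 + \sqrt{J + v{\left(9,36 \right)}}} = \sqrt{1316 + \sqrt{-115 + 36}} = \sqrt{1316 + \sqrt{-79}} = \sqrt{1316 + i \sqrt{79}}$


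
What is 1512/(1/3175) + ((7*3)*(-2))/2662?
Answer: 6389598579/1331 ≈ 4.8006e+6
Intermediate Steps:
1512/(1/3175) + ((7*3)*(-2))/2662 = 1512/(1/3175) + (21*(-2))*(1/2662) = 1512*3175 - 42*1/2662 = 4800600 - 21/1331 = 6389598579/1331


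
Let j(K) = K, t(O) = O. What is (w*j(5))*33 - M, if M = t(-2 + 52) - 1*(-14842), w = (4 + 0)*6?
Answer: -10932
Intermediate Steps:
w = 24 (w = 4*6 = 24)
M = 14892 (M = (-2 + 52) - 1*(-14842) = 50 + 14842 = 14892)
(w*j(5))*33 - M = (24*5)*33 - 1*14892 = 120*33 - 14892 = 3960 - 14892 = -10932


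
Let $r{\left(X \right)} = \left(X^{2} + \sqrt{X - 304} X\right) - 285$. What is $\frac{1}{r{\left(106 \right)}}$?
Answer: $\frac{10951}{122149129} - \frac{318 i \sqrt{22}}{122149129} \approx 8.9653 \cdot 10^{-5} - 1.2211 \cdot 10^{-5} i$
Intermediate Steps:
$r{\left(X \right)} = -285 + X^{2} + X \sqrt{-304 + X}$ ($r{\left(X \right)} = \left(X^{2} + \sqrt{-304 + X} X\right) - 285 = \left(X^{2} + X \sqrt{-304 + X}\right) - 285 = -285 + X^{2} + X \sqrt{-304 + X}$)
$\frac{1}{r{\left(106 \right)}} = \frac{1}{-285 + 106^{2} + 106 \sqrt{-304 + 106}} = \frac{1}{-285 + 11236 + 106 \sqrt{-198}} = \frac{1}{-285 + 11236 + 106 \cdot 3 i \sqrt{22}} = \frac{1}{-285 + 11236 + 318 i \sqrt{22}} = \frac{1}{10951 + 318 i \sqrt{22}}$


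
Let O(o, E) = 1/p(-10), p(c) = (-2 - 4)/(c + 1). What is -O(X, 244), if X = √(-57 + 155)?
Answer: -3/2 ≈ -1.5000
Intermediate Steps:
p(c) = -6/(1 + c)
X = 7*√2 (X = √98 = 7*√2 ≈ 9.8995)
O(o, E) = 3/2 (O(o, E) = 1/(-6/(1 - 10)) = 1/(-6/(-9)) = 1/(-6*(-⅑)) = 1/(⅔) = 3/2)
-O(X, 244) = -1*3/2 = -3/2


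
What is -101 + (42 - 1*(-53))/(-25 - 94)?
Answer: -12114/119 ≈ -101.80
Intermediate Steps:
-101 + (42 - 1*(-53))/(-25 - 94) = -101 + (42 + 53)/(-119) = -101 - 1/119*95 = -101 - 95/119 = -12114/119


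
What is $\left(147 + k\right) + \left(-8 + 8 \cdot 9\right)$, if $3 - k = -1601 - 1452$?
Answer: $3267$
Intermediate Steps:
$k = 3056$ ($k = 3 - \left(-1601 - 1452\right) = 3 - -3053 = 3 + 3053 = 3056$)
$\left(147 + k\right) + \left(-8 + 8 \cdot 9\right) = \left(147 + 3056\right) + \left(-8 + 8 \cdot 9\right) = 3203 + \left(-8 + 72\right) = 3203 + 64 = 3267$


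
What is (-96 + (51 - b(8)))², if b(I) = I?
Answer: 2809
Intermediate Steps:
(-96 + (51 - b(8)))² = (-96 + (51 - 1*8))² = (-96 + (51 - 8))² = (-96 + 43)² = (-53)² = 2809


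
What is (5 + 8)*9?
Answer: 117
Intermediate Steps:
(5 + 8)*9 = 13*9 = 117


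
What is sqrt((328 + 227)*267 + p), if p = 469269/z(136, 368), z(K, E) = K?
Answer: 3*sqrt(77906954)/68 ≈ 389.40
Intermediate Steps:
p = 469269/136 ≈ 3450.5
sqrt((328 + 227)*267 + p) = sqrt((328 + 227)*267 + 469269/136) = sqrt(555*267 + 469269/136) = sqrt(148185 + 469269/136) = sqrt(20622429/136) = 3*sqrt(77906954)/68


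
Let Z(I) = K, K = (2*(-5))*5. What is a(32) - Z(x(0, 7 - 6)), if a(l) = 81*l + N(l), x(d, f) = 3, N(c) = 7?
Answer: 2649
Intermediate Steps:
a(l) = 7 + 81*l (a(l) = 81*l + 7 = 7 + 81*l)
K = -50 (K = -10*5 = -50)
Z(I) = -50
a(32) - Z(x(0, 7 - 6)) = (7 + 81*32) - 1*(-50) = (7 + 2592) + 50 = 2599 + 50 = 2649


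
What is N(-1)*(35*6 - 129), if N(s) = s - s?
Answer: 0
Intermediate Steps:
N(s) = 0
N(-1)*(35*6 - 129) = 0*(35*6 - 129) = 0*(210 - 129) = 0*81 = 0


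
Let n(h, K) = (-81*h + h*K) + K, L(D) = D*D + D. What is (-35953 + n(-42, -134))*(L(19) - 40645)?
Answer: 1089450105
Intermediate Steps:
L(D) = D + D² (L(D) = D² + D = D + D²)
n(h, K) = K - 81*h + K*h (n(h, K) = (-81*h + K*h) + K = K - 81*h + K*h)
(-35953 + n(-42, -134))*(L(19) - 40645) = (-35953 + (-134 - 81*(-42) - 134*(-42)))*(19*(1 + 19) - 40645) = (-35953 + (-134 + 3402 + 5628))*(19*20 - 40645) = (-35953 + 8896)*(380 - 40645) = -27057*(-40265) = 1089450105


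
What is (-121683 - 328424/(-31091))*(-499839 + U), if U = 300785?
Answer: 753004905628366/31091 ≈ 2.4219e+10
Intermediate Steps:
(-121683 - 328424/(-31091))*(-499839 + U) = (-121683 - 328424/(-31091))*(-499839 + 300785) = (-121683 - 328424*(-1/31091))*(-199054) = (-121683 + 328424/31091)*(-199054) = -3782917729/31091*(-199054) = 753004905628366/31091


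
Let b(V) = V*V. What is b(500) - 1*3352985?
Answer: -3102985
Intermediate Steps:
b(V) = V²
b(500) - 1*3352985 = 500² - 1*3352985 = 250000 - 3352985 = -3102985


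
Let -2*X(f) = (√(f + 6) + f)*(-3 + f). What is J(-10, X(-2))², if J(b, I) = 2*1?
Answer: 4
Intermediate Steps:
X(f) = -(-3 + f)*(f + √(6 + f))/2 (X(f) = -(√(f + 6) + f)*(-3 + f)/2 = -(√(6 + f) + f)*(-3 + f)/2 = -(f + √(6 + f))*(-3 + f)/2 = -(-3 + f)*(f + √(6 + f))/2)
J(b, I) = 2
J(-10, X(-2))² = 2² = 4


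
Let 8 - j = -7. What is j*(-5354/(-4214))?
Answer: 40155/2107 ≈ 19.058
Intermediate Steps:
j = 15 (j = 8 - 1*(-7) = 8 + 7 = 15)
j*(-5354/(-4214)) = 15*(-5354/(-4214)) = 15*(-5354*(-1/4214)) = 15*(2677/2107) = 40155/2107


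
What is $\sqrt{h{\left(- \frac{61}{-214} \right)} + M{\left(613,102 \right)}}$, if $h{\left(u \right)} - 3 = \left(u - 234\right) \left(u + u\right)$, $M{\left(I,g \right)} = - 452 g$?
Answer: $\frac{i \sqrt{2117343226}}{214} \approx 215.02 i$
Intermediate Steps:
$h{\left(u \right)} = 3 + 2 u \left(-234 + u\right)$ ($h{\left(u \right)} = 3 + \left(u - 234\right) \left(u + u\right) = 3 + \left(-234 + u\right) 2 u = 3 + 2 u \left(-234 + u\right)$)
$\sqrt{h{\left(- \frac{61}{-214} \right)} + M{\left(613,102 \right)}} = \sqrt{\left(3 - 468 \left(- \frac{61}{-214}\right) + 2 \left(- \frac{61}{-214}\right)^{2}\right) - 46104} = \sqrt{\left(3 - 468 \left(\left(-61\right) \left(- \frac{1}{214}\right)\right) + 2 \left(\left(-61\right) \left(- \frac{1}{214}\right)\right)^{2}\right) - 46104} = \sqrt{\left(3 - \frac{14274}{107} + 2 \left(\frac{61}{214}\right)^{2}\right) - 46104} = \sqrt{\left(3 - \frac{14274}{107} + 2 \cdot \frac{3721}{45796}\right) - 46104} = \sqrt{\left(3 - \frac{14274}{107} + \frac{3721}{22898}\right) - 46104} = \sqrt{- \frac{2982221}{22898} - 46104} = \sqrt{- \frac{1058671613}{22898}} = \frac{i \sqrt{2117343226}}{214}$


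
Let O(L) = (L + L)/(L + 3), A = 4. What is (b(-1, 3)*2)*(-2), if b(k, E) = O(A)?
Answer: -32/7 ≈ -4.5714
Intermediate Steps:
O(L) = 2*L/(3 + L) (O(L) = (2*L)/(3 + L) = 2*L/(3 + L))
b(k, E) = 8/7 (b(k, E) = 2*4/(3 + 4) = 2*4/7 = 2*4*(⅐) = 8/7)
(b(-1, 3)*2)*(-2) = ((8/7)*2)*(-2) = (16/7)*(-2) = -32/7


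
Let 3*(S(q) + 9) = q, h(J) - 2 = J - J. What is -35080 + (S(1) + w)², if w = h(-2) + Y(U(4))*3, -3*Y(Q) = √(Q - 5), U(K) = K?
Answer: -315329/9 + 40*I/3 ≈ -35037.0 + 13.333*I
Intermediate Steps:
Y(Q) = -√(-5 + Q)/3 (Y(Q) = -√(Q - 5)/3 = -√(-5 + Q)/3)
h(J) = 2 (h(J) = 2 + (J - J) = 2 + 0 = 2)
w = 2 - I (w = 2 - √(-5 + 4)/3*3 = 2 - I/3*3 = 2 - I ≈ 2.0 - 1.0*I)
S(q) = -9 + q/3
-35080 + (S(1) + w)² = -35080 + ((-9 + (⅓)*1) + (2 - I))² = -35080 + ((-9 + ⅓) + (2 - I))² = -35080 + (-26/3 + (2 - I))² = -35080 + (-20/3 - I)²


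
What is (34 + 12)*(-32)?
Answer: -1472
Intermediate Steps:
(34 + 12)*(-32) = 46*(-32) = -1472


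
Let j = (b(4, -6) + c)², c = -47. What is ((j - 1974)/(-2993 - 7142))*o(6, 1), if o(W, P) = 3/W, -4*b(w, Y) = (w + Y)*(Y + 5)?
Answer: -1129/81080 ≈ -0.013925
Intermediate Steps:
b(w, Y) = -(5 + Y)*(Y + w)/4 (b(w, Y) = -(w + Y)*(Y + 5)/4 = -(Y + w)*(5 + Y)/4 = -(5 + Y)*(Y + w)/4)
j = 9025/4 (j = ((-5/4*(-6) - 5/4*4 - ¼*(-6)² - ¼*(-6)*4) - 47)² = ((15/2 - 5 - ¼*36 + 6) - 47)² = ((15/2 - 5 - 9 + 6) - 47)² = (-½ - 47)² = (-95/2)² = 9025/4 ≈ 2256.3)
((j - 1974)/(-2993 - 7142))*o(6, 1) = ((9025/4 - 1974)/(-2993 - 7142))*(3/6) = ((1129/4)/(-10135))*(3*(⅙)) = ((1129/4)*(-1/10135))*(½) = -1129/40540*½ = -1129/81080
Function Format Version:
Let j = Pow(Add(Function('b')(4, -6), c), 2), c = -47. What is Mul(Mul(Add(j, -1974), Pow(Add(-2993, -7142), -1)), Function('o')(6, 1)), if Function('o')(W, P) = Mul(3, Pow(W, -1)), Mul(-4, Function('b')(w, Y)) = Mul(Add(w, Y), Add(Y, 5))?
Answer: Rational(-1129, 81080) ≈ -0.013925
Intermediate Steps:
Function('b')(w, Y) = Mul(Rational(-1, 4), Add(5, Y), Add(Y, w)) (Function('b')(w, Y) = Mul(Rational(-1, 4), Mul(Add(w, Y), Add(Y, 5))) = Mul(Rational(-1, 4), Mul(Add(Y, w), Add(5, Y))) = Mul(Rational(-1, 4), Mul(Add(5, Y), Add(Y, w))) = Mul(Rational(-1, 4), Add(5, Y), Add(Y, w)))
j = Rational(9025, 4) (j = Pow(Add(Add(Mul(Rational(-5, 4), -6), Mul(Rational(-5, 4), 4), Mul(Rational(-1, 4), Pow(-6, 2)), Mul(Rational(-1, 4), -6, 4)), -47), 2) = Pow(Add(Add(Rational(15, 2), -5, Mul(Rational(-1, 4), 36), 6), -47), 2) = Pow(Add(Add(Rational(15, 2), -5, -9, 6), -47), 2) = Pow(Add(Rational(-1, 2), -47), 2) = Pow(Rational(-95, 2), 2) = Rational(9025, 4) ≈ 2256.3)
Mul(Mul(Add(j, -1974), Pow(Add(-2993, -7142), -1)), Function('o')(6, 1)) = Mul(Mul(Add(Rational(9025, 4), -1974), Pow(Add(-2993, -7142), -1)), Mul(3, Pow(6, -1))) = Mul(Mul(Rational(1129, 4), Pow(-10135, -1)), Mul(3, Rational(1, 6))) = Mul(Mul(Rational(1129, 4), Rational(-1, 10135)), Rational(1, 2)) = Mul(Rational(-1129, 40540), Rational(1, 2)) = Rational(-1129, 81080)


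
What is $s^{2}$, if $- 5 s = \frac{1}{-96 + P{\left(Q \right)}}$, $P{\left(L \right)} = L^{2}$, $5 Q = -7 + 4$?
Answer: $\frac{25}{5716881} \approx 4.373 \cdot 10^{-6}$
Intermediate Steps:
$Q = - \frac{3}{5}$ ($Q = \frac{-7 + 4}{5} = \frac{1}{5} \left(-3\right) = - \frac{3}{5} \approx -0.6$)
$s = \frac{5}{2391}$ ($s = - \frac{1}{5 \left(-96 + \left(- \frac{3}{5}\right)^{2}\right)} = - \frac{1}{5 \left(-96 + \frac{9}{25}\right)} = - \frac{1}{5 \left(- \frac{2391}{25}\right)} = \left(- \frac{1}{5}\right) \left(- \frac{25}{2391}\right) = \frac{5}{2391} \approx 0.0020912$)
$s^{2} = \left(\frac{5}{2391}\right)^{2} = \frac{25}{5716881}$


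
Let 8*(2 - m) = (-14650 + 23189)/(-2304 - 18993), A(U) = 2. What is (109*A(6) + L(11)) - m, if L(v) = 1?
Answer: 36963053/170376 ≈ 216.95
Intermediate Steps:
m = 349291/170376 (m = 2 - (-14650 + 23189)/(8*(-2304 - 18993)) = 2 - 8539/(8*(-21297)) = 2 - 8539*(-1)/(8*21297) = 2 - ⅛*(-8539/21297) = 2 + 8539/170376 = 349291/170376 ≈ 2.0501)
(109*A(6) + L(11)) - m = (109*2 + 1) - 1*349291/170376 = (218 + 1) - 349291/170376 = 219 - 349291/170376 = 36963053/170376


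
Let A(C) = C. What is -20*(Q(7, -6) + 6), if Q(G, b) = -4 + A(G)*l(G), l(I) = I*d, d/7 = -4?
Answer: 27400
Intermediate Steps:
d = -28 (d = 7*(-4) = -28)
l(I) = -28*I (l(I) = I*(-28) = -28*I)
Q(G, b) = -4 - 28*G² (Q(G, b) = -4 + G*(-28*G) = -4 - 28*G²)
-20*(Q(7, -6) + 6) = -20*((-4 - 28*7²) + 6) = -20*((-4 - 28*49) + 6) = -20*((-4 - 1372) + 6) = -20*(-1376 + 6) = -20*(-1370) = 27400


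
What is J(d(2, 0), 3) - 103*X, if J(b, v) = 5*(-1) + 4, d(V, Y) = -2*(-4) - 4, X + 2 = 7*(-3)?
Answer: 2368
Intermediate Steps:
X = -23 (X = -2 + 7*(-3) = -2 - 21 = -23)
d(V, Y) = 4 (d(V, Y) = 8 - 4 = 4)
J(b, v) = -1 (J(b, v) = -5 + 4 = -1)
J(d(2, 0), 3) - 103*X = -1 - 103*(-23) = -1 + 2369 = 2368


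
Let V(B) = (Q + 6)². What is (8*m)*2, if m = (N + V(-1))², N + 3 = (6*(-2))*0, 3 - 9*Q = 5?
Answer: 96904336/6561 ≈ 14770.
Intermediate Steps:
Q = -2/9 (Q = ⅓ - ⅑*5 = ⅓ - 5/9 = -2/9 ≈ -0.22222)
V(B) = 2704/81 (V(B) = (-2/9 + 6)² = (52/9)² = 2704/81)
N = -3 (N = -3 + (6*(-2))*0 = -3 - 12*0 = -3 + 0 = -3)
m = 6056521/6561 (m = (-3 + 2704/81)² = (2461/81)² = 6056521/6561 ≈ 923.11)
(8*m)*2 = (8*(6056521/6561))*2 = (48452168/6561)*2 = 96904336/6561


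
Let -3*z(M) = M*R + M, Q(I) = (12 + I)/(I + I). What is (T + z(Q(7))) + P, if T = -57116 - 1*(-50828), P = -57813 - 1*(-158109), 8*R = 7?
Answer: 10528801/112 ≈ 94007.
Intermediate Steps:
R = 7/8 (R = (1/8)*7 = 7/8 ≈ 0.87500)
P = 100296 (P = -57813 + 158109 = 100296)
Q(I) = (12 + I)/(2*I) (Q(I) = (12 + I)/((2*I)) = (12 + I)*(1/(2*I)) = (12 + I)/(2*I))
T = -6288 (T = -57116 + 50828 = -6288)
z(M) = -5*M/8 (z(M) = -(M*(7/8) + M)/3 = -(7*M/8 + M)/3 = -5*M/8)
(T + z(Q(7))) + P = (-6288 - 5*(12 + 7)/(16*7)) + 100296 = (-6288 - 5*19/(16*7)) + 100296 = (-6288 - 5/8*19/14) + 100296 = (-6288 - 95/112) + 100296 = -704351/112 + 100296 = 10528801/112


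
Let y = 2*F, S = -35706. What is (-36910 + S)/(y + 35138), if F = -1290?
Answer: -36308/16279 ≈ -2.2304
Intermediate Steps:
y = -2580 (y = 2*(-1290) = -2580)
(-36910 + S)/(y + 35138) = (-36910 - 35706)/(-2580 + 35138) = -72616/32558 = -72616*1/32558 = -36308/16279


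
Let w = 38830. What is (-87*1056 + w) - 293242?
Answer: -346284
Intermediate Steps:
(-87*1056 + w) - 293242 = (-87*1056 + 38830) - 293242 = (-91872 + 38830) - 293242 = -53042 - 293242 = -346284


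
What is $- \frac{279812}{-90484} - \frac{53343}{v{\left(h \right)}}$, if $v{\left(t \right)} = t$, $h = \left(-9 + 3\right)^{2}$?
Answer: $- \frac{133794855}{90484} \approx -1478.7$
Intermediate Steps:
$h = 36$ ($h = \left(-6\right)^{2} = 36$)
$- \frac{279812}{-90484} - \frac{53343}{v{\left(h \right)}} = - \frac{279812}{-90484} - \frac{53343}{36} = \left(-279812\right) \left(- \frac{1}{90484}\right) - \frac{5927}{4} = \frac{69953}{22621} - \frac{5927}{4} = - \frac{133794855}{90484}$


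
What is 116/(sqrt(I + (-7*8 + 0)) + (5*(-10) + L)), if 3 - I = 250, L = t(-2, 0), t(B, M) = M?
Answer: -5800/2803 - 116*I*sqrt(303)/2803 ≈ -2.0692 - 0.72037*I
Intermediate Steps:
L = 0
I = -247 (I = 3 - 1*250 = 3 - 250 = -247)
116/(sqrt(I + (-7*8 + 0)) + (5*(-10) + L)) = 116/(sqrt(-247 + (-7*8 + 0)) + (5*(-10) + 0)) = 116/(sqrt(-247 + (-56 + 0)) + (-50 + 0)) = 116/(sqrt(-247 - 56) - 50) = 116/(sqrt(-303) - 50) = 116/(I*sqrt(303) - 50) = 116/(-50 + I*sqrt(303))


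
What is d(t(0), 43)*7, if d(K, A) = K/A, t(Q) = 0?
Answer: 0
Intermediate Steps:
d(t(0), 43)*7 = (0/43)*7 = (0*(1/43))*7 = 0*7 = 0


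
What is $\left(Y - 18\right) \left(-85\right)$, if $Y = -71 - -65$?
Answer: $2040$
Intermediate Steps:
$Y = -6$ ($Y = -71 + 65 = -6$)
$\left(Y - 18\right) \left(-85\right) = \left(-6 - 18\right) \left(-85\right) = \left(-24\right) \left(-85\right) = 2040$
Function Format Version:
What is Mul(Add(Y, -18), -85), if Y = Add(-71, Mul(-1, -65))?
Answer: 2040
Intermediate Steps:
Y = -6 (Y = Add(-71, 65) = -6)
Mul(Add(Y, -18), -85) = Mul(Add(-6, -18), -85) = Mul(-24, -85) = 2040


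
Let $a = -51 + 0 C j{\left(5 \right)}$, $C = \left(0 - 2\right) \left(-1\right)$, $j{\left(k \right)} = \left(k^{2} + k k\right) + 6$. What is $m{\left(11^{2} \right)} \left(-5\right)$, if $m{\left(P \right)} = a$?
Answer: $255$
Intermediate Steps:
$j{\left(k \right)} = 6 + 2 k^{2}$ ($j{\left(k \right)} = \left(k^{2} + k^{2}\right) + 6 = 2 k^{2} + 6 = 6 + 2 k^{2}$)
$C = 2$ ($C = \left(-2\right) \left(-1\right) = 2$)
$a = -51$ ($a = -51 + 0 \cdot 2 \left(6 + 2 \cdot 5^{2}\right) = -51 + 0 \left(6 + 2 \cdot 25\right) = -51 + 0 \left(6 + 50\right) = -51 + 0 \cdot 56 = -51 + 0 = -51$)
$m{\left(P \right)} = -51$
$m{\left(11^{2} \right)} \left(-5\right) = \left(-51\right) \left(-5\right) = 255$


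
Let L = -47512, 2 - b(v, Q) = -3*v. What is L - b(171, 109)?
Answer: -48027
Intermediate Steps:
b(v, Q) = 2 + 3*v (b(v, Q) = 2 - (-3)*v = 2 + 3*v)
L - b(171, 109) = -47512 - (2 + 3*171) = -47512 - (2 + 513) = -47512 - 1*515 = -47512 - 515 = -48027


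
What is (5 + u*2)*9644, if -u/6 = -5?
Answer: 626860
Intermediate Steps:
u = 30 (u = -6*(-5) = 30)
(5 + u*2)*9644 = (5 + 30*2)*9644 = (5 + 60)*9644 = 65*9644 = 626860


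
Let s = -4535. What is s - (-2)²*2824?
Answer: -15831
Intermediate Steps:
s - (-2)²*2824 = -4535 - (-2)²*2824 = -4535 - 4*2824 = -4535 - 1*11296 = -4535 - 11296 = -15831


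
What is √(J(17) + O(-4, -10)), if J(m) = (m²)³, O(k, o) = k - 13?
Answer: 4*√1508597 ≈ 4913.0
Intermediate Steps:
O(k, o) = -13 + k
J(m) = m⁶
√(J(17) + O(-4, -10)) = √(17⁶ + (-13 - 4)) = √(24137569 - 17) = √24137552 = 4*√1508597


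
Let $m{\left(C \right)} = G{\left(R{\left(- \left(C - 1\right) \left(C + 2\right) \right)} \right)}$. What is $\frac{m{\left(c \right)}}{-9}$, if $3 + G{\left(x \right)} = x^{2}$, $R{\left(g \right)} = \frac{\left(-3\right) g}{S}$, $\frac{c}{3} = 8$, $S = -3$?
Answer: $- \frac{357601}{9} \approx -39733.0$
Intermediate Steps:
$c = 24$ ($c = 3 \cdot 8 = 24$)
$R{\left(g \right)} = g$ ($R{\left(g \right)} = \frac{\left(-3\right) g}{-3} = - 3 g \left(- \frac{1}{3}\right) = g$)
$G{\left(x \right)} = -3 + x^{2}$
$m{\left(C \right)} = -3 + \left(-1 + C\right)^{2} \left(2 + C\right)^{2}$ ($m{\left(C \right)} = -3 + \left(- \left(C - 1\right) \left(C + 2\right)\right)^{2} = -3 + \left(- \left(-1 + C\right) \left(2 + C\right)\right)^{2} = -3 + \left(-1 + C\right)^{2} \left(2 + C\right)^{2}$)
$\frac{m{\left(c \right)}}{-9} = \frac{-3 + \left(-2 + 24 + 24^{2}\right)^{2}}{-9} = - \frac{-3 + \left(-2 + 24 + 576\right)^{2}}{9} = - \frac{-3 + 598^{2}}{9} = - \frac{-3 + 357604}{9} = \left(- \frac{1}{9}\right) 357601 = - \frac{357601}{9}$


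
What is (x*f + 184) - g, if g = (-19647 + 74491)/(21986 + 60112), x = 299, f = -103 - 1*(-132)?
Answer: 363461473/41049 ≈ 8854.3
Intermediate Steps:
f = 29 (f = -103 + 132 = 29)
g = 27422/41049 (g = 54844/82098 = 54844*(1/82098) = 27422/41049 ≈ 0.66803)
(x*f + 184) - g = (299*29 + 184) - 1*27422/41049 = (8671 + 184) - 27422/41049 = 8855 - 27422/41049 = 363461473/41049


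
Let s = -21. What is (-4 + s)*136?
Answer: -3400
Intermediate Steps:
(-4 + s)*136 = (-4 - 21)*136 = -25*136 = -3400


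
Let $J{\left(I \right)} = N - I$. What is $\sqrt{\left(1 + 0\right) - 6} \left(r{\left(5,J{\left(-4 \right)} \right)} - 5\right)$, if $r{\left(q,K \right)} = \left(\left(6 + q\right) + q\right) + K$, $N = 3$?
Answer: $18 i \sqrt{5} \approx 40.249 i$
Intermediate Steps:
$J{\left(I \right)} = 3 - I$
$r{\left(q,K \right)} = 6 + K + 2 q$ ($r{\left(q,K \right)} = \left(6 + 2 q\right) + K = 6 + K + 2 q$)
$\sqrt{\left(1 + 0\right) - 6} \left(r{\left(5,J{\left(-4 \right)} \right)} - 5\right) = \sqrt{\left(1 + 0\right) - 6} \left(\left(6 + \left(3 - -4\right) + 2 \cdot 5\right) - 5\right) = \sqrt{1 - 6} \left(\left(6 + \left(3 + 4\right) + 10\right) - 5\right) = \sqrt{-5} \left(\left(6 + 7 + 10\right) - 5\right) = i \sqrt{5} \left(23 - 5\right) = i \sqrt{5} \cdot 18 = 18 i \sqrt{5}$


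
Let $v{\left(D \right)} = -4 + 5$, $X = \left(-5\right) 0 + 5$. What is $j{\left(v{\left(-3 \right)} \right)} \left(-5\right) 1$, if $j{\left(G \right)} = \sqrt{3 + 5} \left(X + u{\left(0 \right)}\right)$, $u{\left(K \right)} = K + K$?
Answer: $- 50 \sqrt{2} \approx -70.711$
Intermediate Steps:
$u{\left(K \right)} = 2 K$
$X = 5$ ($X = 0 + 5 = 5$)
$v{\left(D \right)} = 1$
$j{\left(G \right)} = 10 \sqrt{2}$ ($j{\left(G \right)} = \sqrt{3 + 5} \left(5 + 2 \cdot 0\right) = \sqrt{8} \left(5 + 0\right) = 2 \sqrt{2} \cdot 5 = 10 \sqrt{2}$)
$j{\left(v{\left(-3 \right)} \right)} \left(-5\right) 1 = 10 \sqrt{2} \left(-5\right) 1 = - 50 \sqrt{2} \cdot 1 = - 50 \sqrt{2}$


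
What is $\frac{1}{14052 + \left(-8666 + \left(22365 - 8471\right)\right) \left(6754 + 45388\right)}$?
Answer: $\frac{1}{272612428} \approx 3.6682 \cdot 10^{-9}$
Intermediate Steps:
$\frac{1}{14052 + \left(-8666 + \left(22365 - 8471\right)\right) \left(6754 + 45388\right)} = \frac{1}{14052 + \left(-8666 + \left(22365 - 8471\right)\right) 52142} = \frac{1}{14052 + \left(-8666 + 13894\right) 52142} = \frac{1}{14052 + 5228 \cdot 52142} = \frac{1}{14052 + 272598376} = \frac{1}{272612428}$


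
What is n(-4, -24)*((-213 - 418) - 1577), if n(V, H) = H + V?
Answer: 61824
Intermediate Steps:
n(-4, -24)*((-213 - 418) - 1577) = (-24 - 4)*((-213 - 418) - 1577) = -28*(-631 - 1577) = -28*(-2208) = 61824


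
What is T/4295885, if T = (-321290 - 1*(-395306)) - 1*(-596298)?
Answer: 670314/4295885 ≈ 0.15604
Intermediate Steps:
T = 670314 (T = (-321290 + 395306) + 596298 = 74016 + 596298 = 670314)
T/4295885 = 670314/4295885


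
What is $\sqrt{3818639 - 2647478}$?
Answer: $3 \sqrt{130129} \approx 1082.2$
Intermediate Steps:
$\sqrt{3818639 - 2647478} = \sqrt{1171161} = 3 \sqrt{130129}$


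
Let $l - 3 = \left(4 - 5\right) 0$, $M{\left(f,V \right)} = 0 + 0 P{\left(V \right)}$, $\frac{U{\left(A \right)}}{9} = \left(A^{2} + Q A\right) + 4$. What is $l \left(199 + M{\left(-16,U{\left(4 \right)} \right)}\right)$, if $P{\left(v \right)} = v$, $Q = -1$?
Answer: $597$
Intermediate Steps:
$U{\left(A \right)} = 36 - 9 A + 9 A^{2}$ ($U{\left(A \right)} = 9 \left(\left(A^{2} - A\right) + 4\right) = 9 \left(4 + A^{2} - A\right) = 36 - 9 A + 9 A^{2}$)
$M{\left(f,V \right)} = 0$ ($M{\left(f,V \right)} = 0 + 0 V = 0 + 0 = 0$)
$l = 3$ ($l = 3 + \left(4 - 5\right) 0 = 3 - 0 = 3 + 0 = 3$)
$l \left(199 + M{\left(-16,U{\left(4 \right)} \right)}\right) = 3 \left(199 + 0\right) = 3 \cdot 199 = 597$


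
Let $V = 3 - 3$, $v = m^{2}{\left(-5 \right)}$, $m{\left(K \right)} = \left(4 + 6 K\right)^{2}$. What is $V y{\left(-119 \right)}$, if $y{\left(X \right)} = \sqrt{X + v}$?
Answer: $0$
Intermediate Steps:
$v = 456976$ ($v = \left(4 \left(2 + 3 \left(-5\right)\right)^{2}\right)^{2} = \left(4 \left(2 - 15\right)^{2}\right)^{2} = \left(4 \left(-13\right)^{2}\right)^{2} = \left(4 \cdot 169\right)^{2} = 676^{2} = 456976$)
$V = 0$ ($V = 3 - 3 = 0$)
$y{\left(X \right)} = \sqrt{456976 + X}$ ($y{\left(X \right)} = \sqrt{X + 456976} = \sqrt{456976 + X}$)
$V y{\left(-119 \right)} = 0 \sqrt{456976 - 119} = 0 \sqrt{456857} = 0$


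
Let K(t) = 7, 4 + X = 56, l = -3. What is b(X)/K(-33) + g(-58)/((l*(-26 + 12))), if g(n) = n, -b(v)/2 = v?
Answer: -341/21 ≈ -16.238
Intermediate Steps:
X = 52 (X = -4 + 56 = 52)
b(v) = -2*v
b(X)/K(-33) + g(-58)/((l*(-26 + 12))) = -2*52/7 - 58*(-1/(3*(-26 + 12))) = -104*1/7 - 58/((-3*(-14))) = -104/7 - 58/42 = -104/7 - 58*1/42 = -104/7 - 29/21 = -341/21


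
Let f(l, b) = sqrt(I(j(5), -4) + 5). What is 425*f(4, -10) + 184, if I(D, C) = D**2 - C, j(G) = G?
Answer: 184 + 425*sqrt(34) ≈ 2662.2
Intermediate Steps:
f(l, b) = sqrt(34) (f(l, b) = sqrt((5**2 - 1*(-4)) + 5) = sqrt((25 + 4) + 5) = sqrt(29 + 5) = sqrt(34))
425*f(4, -10) + 184 = 425*sqrt(34) + 184 = 184 + 425*sqrt(34)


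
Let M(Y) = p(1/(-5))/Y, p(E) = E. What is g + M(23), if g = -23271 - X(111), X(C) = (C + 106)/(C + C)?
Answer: -594133807/25530 ≈ -23272.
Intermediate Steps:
X(C) = (106 + C)/(2*C) (X(C) = (106 + C)/((2*C)) = (106 + C)*(1/(2*C)) = (106 + C)/(2*C))
g = -5166379/222 (g = -23271 - (106 + 111)/(2*111) = -23271 - 217/(2*111) = -23271 - 1*217/222 = -23271 - 217/222 = -5166379/222 ≈ -23272.)
M(Y) = -1/(5*Y) (M(Y) = 1/((-5)*Y) = -1/(5*Y))
g + M(23) = -5166379/222 - ⅕/23 = -5166379/222 - ⅕*1/23 = -5166379/222 - 1/115 = -594133807/25530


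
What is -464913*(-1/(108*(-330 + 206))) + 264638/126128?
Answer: -127533599/3909968 ≈ -32.618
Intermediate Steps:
-464913*(-1/(108*(-330 + 206))) + 264638/126128 = -464913/((-124*(-108))) + 264638*(1/126128) = -464913/13392 + 132319/63064 = -464913*1/13392 + 132319/63064 = -17219/496 + 132319/63064 = -127533599/3909968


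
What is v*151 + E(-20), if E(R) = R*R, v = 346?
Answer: 52646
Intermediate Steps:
E(R) = R²
v*151 + E(-20) = 346*151 + (-20)² = 52246 + 400 = 52646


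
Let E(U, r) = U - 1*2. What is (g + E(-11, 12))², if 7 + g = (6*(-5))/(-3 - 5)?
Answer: 4225/16 ≈ 264.06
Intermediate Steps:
E(U, r) = -2 + U (E(U, r) = U - 2 = -2 + U)
g = -13/4 (g = -7 + (6*(-5))/(-3 - 5) = -7 - 30/(-8) = -7 - 30*(-⅛) = -7 + 15/4 = -13/4 ≈ -3.2500)
(g + E(-11, 12))² = (-13/4 + (-2 - 11))² = (-13/4 - 13)² = (-65/4)² = 4225/16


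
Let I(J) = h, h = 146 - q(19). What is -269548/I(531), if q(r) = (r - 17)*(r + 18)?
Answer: -67387/18 ≈ -3743.7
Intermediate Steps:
q(r) = (-17 + r)*(18 + r)
h = 72 (h = 146 - (-306 + 19 + 19**2) = 146 - (-306 + 19 + 361) = 146 - 1*74 = 146 - 74 = 72)
I(J) = 72
-269548/I(531) = -269548/72 = -269548*1/72 = -67387/18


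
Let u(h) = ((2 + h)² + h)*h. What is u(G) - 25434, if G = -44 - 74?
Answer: -1599318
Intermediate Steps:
G = -118
u(h) = h*(h + (2 + h)²) (u(h) = (h + (2 + h)²)*h = h*(h + (2 + h)²))
u(G) - 25434 = -118*(-118 + (2 - 118)²) - 25434 = -118*(-118 + (-116)²) - 25434 = -118*(-118 + 13456) - 25434 = -118*13338 - 25434 = -1573884 - 25434 = -1599318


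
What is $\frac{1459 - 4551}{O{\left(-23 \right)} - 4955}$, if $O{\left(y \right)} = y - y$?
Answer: $\frac{3092}{4955} \approx 0.62402$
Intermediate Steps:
$O{\left(y \right)} = 0$
$\frac{1459 - 4551}{O{\left(-23 \right)} - 4955} = \frac{1459 - 4551}{0 - 4955} = - \frac{3092}{-4955} = \left(-3092\right) \left(- \frac{1}{4955}\right) = \frac{3092}{4955}$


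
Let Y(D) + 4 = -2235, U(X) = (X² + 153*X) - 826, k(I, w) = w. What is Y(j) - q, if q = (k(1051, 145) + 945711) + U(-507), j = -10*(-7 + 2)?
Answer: -1126747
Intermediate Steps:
U(X) = -826 + X² + 153*X
j = 50 (j = -10*(-5) = 50)
Y(D) = -2239 (Y(D) = -4 - 2235 = -2239)
q = 1124508 (q = (145 + 945711) + (-826 + (-507)² + 153*(-507)) = 945856 + (-826 + 257049 - 77571) = 945856 + 178652 = 1124508)
Y(j) - q = -2239 - 1*1124508 = -2239 - 1124508 = -1126747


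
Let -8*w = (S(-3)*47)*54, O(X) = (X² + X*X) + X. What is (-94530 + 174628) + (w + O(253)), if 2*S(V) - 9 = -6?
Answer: 1663145/8 ≈ 2.0789e+5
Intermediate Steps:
S(V) = 3/2 (S(V) = 9/2 + (½)*(-6) = 9/2 - 3 = 3/2)
O(X) = X + 2*X² (O(X) = (X² + X²) + X = 2*X² + X = X + 2*X²)
w = -3807/8 (w = -(3/2)*47*54/8 = -141*54/16 = -⅛*3807 = -3807/8 ≈ -475.88)
(-94530 + 174628) + (w + O(253)) = (-94530 + 174628) + (-3807/8 + 253*(1 + 2*253)) = 80098 + (-3807/8 + 253*(1 + 506)) = 80098 + (-3807/8 + 253*507) = 80098 + (-3807/8 + 128271) = 80098 + 1022361/8 = 1663145/8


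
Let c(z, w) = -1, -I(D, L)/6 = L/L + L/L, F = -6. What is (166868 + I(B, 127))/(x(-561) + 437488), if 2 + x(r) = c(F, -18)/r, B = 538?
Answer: 93606216/245429647 ≈ 0.38140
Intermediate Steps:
I(D, L) = -12 (I(D, L) = -6*(L/L + L/L) = -6*(1 + 1) = -6*2 = -12)
x(r) = -2 - 1/r
(166868 + I(B, 127))/(x(-561) + 437488) = (166868 - 12)/((-2 - 1/(-561)) + 437488) = 166856/((-2 - 1*(-1/561)) + 437488) = 166856/((-2 + 1/561) + 437488) = 166856/(-1121/561 + 437488) = 166856/(245429647/561) = 166856*(561/245429647) = 93606216/245429647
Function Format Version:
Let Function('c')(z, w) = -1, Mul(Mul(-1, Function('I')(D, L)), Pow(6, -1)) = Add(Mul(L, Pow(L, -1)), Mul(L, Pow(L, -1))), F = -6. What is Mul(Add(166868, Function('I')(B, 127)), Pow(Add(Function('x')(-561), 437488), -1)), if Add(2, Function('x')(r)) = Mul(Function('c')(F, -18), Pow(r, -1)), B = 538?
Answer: Rational(93606216, 245429647) ≈ 0.38140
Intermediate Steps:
Function('I')(D, L) = -12 (Function('I')(D, L) = Mul(-6, Add(Mul(L, Pow(L, -1)), Mul(L, Pow(L, -1)))) = Mul(-6, Add(1, 1)) = Mul(-6, 2) = -12)
Function('x')(r) = Add(-2, Mul(-1, Pow(r, -1)))
Mul(Add(166868, Function('I')(B, 127)), Pow(Add(Function('x')(-561), 437488), -1)) = Mul(Add(166868, -12), Pow(Add(Add(-2, Mul(-1, Pow(-561, -1))), 437488), -1)) = Mul(166856, Pow(Add(Add(-2, Mul(-1, Rational(-1, 561))), 437488), -1)) = Mul(166856, Pow(Add(Add(-2, Rational(1, 561)), 437488), -1)) = Mul(166856, Pow(Add(Rational(-1121, 561), 437488), -1)) = Mul(166856, Pow(Rational(245429647, 561), -1)) = Mul(166856, Rational(561, 245429647)) = Rational(93606216, 245429647)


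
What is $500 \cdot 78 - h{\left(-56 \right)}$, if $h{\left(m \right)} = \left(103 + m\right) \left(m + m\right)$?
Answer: $44264$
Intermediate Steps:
$h{\left(m \right)} = 2 m \left(103 + m\right)$ ($h{\left(m \right)} = \left(103 + m\right) 2 m = 2 m \left(103 + m\right)$)
$500 \cdot 78 - h{\left(-56 \right)} = 500 \cdot 78 - 2 \left(-56\right) \left(103 - 56\right) = 39000 - 2 \left(-56\right) 47 = 39000 - -5264 = 39000 + 5264 = 44264$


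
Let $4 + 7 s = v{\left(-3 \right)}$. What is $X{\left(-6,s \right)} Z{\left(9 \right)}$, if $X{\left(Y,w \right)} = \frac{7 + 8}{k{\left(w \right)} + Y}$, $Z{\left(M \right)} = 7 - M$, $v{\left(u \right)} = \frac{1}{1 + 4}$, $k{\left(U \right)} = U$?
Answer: $\frac{1050}{229} \approx 4.5852$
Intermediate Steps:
$v{\left(u \right)} = \frac{1}{5}$
$s = - \frac{19}{35}$ ($s = - \frac{4}{7} + \frac{1}{7} \cdot \frac{1}{5} = - \frac{4}{7} + \frac{1}{35} = - \frac{19}{35} \approx -0.54286$)
$X{\left(Y,w \right)} = \frac{15}{Y + w}$ ($X{\left(Y,w \right)} = \frac{7 + 8}{w + Y} = \frac{15}{Y + w}$)
$X{\left(-6,s \right)} Z{\left(9 \right)} = \frac{15}{-6 - \frac{19}{35}} \left(7 - 9\right) = \frac{15}{- \frac{229}{35}} \left(7 - 9\right) = 15 \left(- \frac{35}{229}\right) \left(-2\right) = \left(- \frac{525}{229}\right) \left(-2\right) = \frac{1050}{229}$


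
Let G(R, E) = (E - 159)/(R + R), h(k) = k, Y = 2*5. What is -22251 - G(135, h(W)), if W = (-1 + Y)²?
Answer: -1001282/45 ≈ -22251.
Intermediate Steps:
Y = 10
W = 81 (W = (-1 + 10)² = 9² = 81)
G(R, E) = (-159 + E)/(2*R) (G(R, E) = (-159 + E)/((2*R)) = (-159 + E)*(1/(2*R)) = (-159 + E)/(2*R))
-22251 - G(135, h(W)) = -22251 - (-159 + 81)/(2*135) = -22251 - (-78)/(2*135) = -22251 - 1*(-13/45) = -22251 + 13/45 = -1001282/45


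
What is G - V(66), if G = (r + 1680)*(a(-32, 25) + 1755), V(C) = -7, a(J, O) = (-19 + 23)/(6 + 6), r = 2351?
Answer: 21227267/3 ≈ 7.0758e+6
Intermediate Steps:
a(J, O) = ⅓ (a(J, O) = 4/12 = 4*(1/12) = ⅓)
G = 21227246/3 (G = (2351 + 1680)*(⅓ + 1755) = 4031*(5266/3) = 21227246/3 ≈ 7.0758e+6)
G - V(66) = 21227246/3 - 1*(-7) = 21227246/3 + 7 = 21227267/3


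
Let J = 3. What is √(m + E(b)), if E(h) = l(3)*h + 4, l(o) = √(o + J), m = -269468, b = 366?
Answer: √(-269464 + 366*√6) ≈ 518.24*I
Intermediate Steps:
l(o) = √(3 + o) (l(o) = √(o + 3) = √(3 + o))
E(h) = 4 + h*√6 (E(h) = √(3 + 3)*h + 4 = √6*h + 4 = h*√6 + 4 = 4 + h*√6)
√(m + E(b)) = √(-269468 + (4 + 366*√6)) = √(-269464 + 366*√6)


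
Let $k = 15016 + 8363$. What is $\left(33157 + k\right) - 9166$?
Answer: $47370$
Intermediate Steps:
$k = 23379$
$\left(33157 + k\right) - 9166 = \left(33157 + 23379\right) - 9166 = 56536 - 9166 = 47370$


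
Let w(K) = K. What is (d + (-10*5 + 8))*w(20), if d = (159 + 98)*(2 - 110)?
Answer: -555960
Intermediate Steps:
d = -27756 (d = 257*(-108) = -27756)
(d + (-10*5 + 8))*w(20) = (-27756 + (-10*5 + 8))*20 = (-27756 + (-50 + 8))*20 = (-27756 - 42)*20 = -27798*20 = -555960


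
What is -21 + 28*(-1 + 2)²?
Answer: 7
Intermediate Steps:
-21 + 28*(-1 + 2)² = -21 + 28*1² = -21 + 28*1 = -21 + 28 = 7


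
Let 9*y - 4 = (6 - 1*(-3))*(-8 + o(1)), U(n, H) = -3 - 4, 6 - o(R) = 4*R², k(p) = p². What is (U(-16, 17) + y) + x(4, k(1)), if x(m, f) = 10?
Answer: -23/9 ≈ -2.5556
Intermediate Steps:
o(R) = 6 - 4*R²
U(n, H) = -7
y = -50/9 (y = 4/9 + ((6 - 1*(-3))*(-8 + (6 - 4*1²)))/9 = 4/9 + ((6 + 3)*(-8 + (6 - 4*1)))/9 = 4/9 + (9*(-8 + (6 - 4)))/9 = 4/9 + (9*(-8 + 2))/9 = 4/9 + (9*(-6))/9 = 4/9 + (⅑)*(-54) = 4/9 - 6 = -50/9 ≈ -5.5556)
(U(-16, 17) + y) + x(4, k(1)) = (-7 - 50/9) + 10 = -113/9 + 10 = -23/9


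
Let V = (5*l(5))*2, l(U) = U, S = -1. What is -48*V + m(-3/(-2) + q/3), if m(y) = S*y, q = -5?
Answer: -14399/6 ≈ -2399.8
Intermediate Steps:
m(y) = -y
V = 50 (V = (5*5)*2 = 25*2 = 50)
-48*V + m(-3/(-2) + q/3) = -48*50 - (-3/(-2) - 5/3) = -2400 - (-3*(-½) - 5*⅓) = -2400 - (3/2 - 5/3) = -2400 - 1*(-⅙) = -2400 + ⅙ = -14399/6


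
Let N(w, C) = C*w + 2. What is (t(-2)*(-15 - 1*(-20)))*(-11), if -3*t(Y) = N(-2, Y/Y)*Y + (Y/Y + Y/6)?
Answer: 110/9 ≈ 12.222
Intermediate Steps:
N(w, C) = 2 + C*w
t(Y) = -⅓ - Y/18 (t(Y) = -((2 + (Y/Y)*(-2))*Y + (Y/Y + Y/6))/3 = -((2 + 1*(-2))*Y + (1 + Y*(⅙)))/3 = -((2 - 2)*Y + (1 + Y/6))/3 = -(0*Y + (1 + Y/6))/3 = -(0 + (1 + Y/6))/3 = -(1 + Y/6)/3 = -⅓ - Y/18)
(t(-2)*(-15 - 1*(-20)))*(-11) = ((-⅓ - 1/18*(-2))*(-15 - 1*(-20)))*(-11) = ((-⅓ + ⅑)*(-15 + 20))*(-11) = -2/9*5*(-11) = -10/9*(-11) = 110/9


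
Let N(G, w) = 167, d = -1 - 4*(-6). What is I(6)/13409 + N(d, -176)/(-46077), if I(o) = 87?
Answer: 1769396/617846493 ≈ 0.0028638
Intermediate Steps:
d = 23 (d = -1 + 24 = 23)
I(6)/13409 + N(d, -176)/(-46077) = 87/13409 + 167/(-46077) = 87*(1/13409) + 167*(-1/46077) = 87/13409 - 167/46077 = 1769396/617846493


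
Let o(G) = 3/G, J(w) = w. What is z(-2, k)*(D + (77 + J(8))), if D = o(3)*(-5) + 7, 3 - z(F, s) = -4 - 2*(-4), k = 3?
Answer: -87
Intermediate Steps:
z(F, s) = -1 (z(F, s) = 3 - (-4 - 2*(-4)) = 3 - (-4 + 8) = 3 - 1*4 = 3 - 4 = -1)
D = 2 (D = (3/3)*(-5) + 7 = (3*(⅓))*(-5) + 7 = 1*(-5) + 7 = -5 + 7 = 2)
z(-2, k)*(D + (77 + J(8))) = -(2 + (77 + 8)) = -(2 + 85) = -1*87 = -87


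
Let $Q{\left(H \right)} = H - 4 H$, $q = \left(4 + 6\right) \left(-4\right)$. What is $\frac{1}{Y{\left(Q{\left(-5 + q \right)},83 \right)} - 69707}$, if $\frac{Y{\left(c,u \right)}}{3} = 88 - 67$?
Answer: $- \frac{1}{69644} \approx -1.4359 \cdot 10^{-5}$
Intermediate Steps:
$q = -40$ ($q = 10 \left(-4\right) = -40$)
$Q{\left(H \right)} = - 3 H$
$Y{\left(c,u \right)} = 63$ ($Y{\left(c,u \right)} = 3 \left(88 - 67\right) = 3 \cdot 21 = 63$)
$\frac{1}{Y{\left(Q{\left(-5 + q \right)},83 \right)} - 69707} = \frac{1}{63 - 69707} = \frac{1}{-69644} = - \frac{1}{69644}$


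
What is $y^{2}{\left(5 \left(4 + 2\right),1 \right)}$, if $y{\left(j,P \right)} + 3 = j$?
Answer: $729$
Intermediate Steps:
$y{\left(j,P \right)} = -3 + j$
$y^{2}{\left(5 \left(4 + 2\right),1 \right)} = \left(-3 + 5 \left(4 + 2\right)\right)^{2} = \left(-3 + 5 \cdot 6\right)^{2} = \left(-3 + 30\right)^{2} = 27^{2} = 729$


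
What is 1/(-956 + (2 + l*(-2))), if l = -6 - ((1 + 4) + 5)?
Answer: -1/922 ≈ -0.0010846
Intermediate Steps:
l = -16 (l = -6 - (5 + 5) = -6 - 1*10 = -6 - 10 = -16)
1/(-956 + (2 + l*(-2))) = 1/(-956 + (2 - 16*(-2))) = 1/(-956 + (2 + 32)) = 1/(-956 + 34) = 1/(-922) = -1/922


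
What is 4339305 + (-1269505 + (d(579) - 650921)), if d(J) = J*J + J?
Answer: 2754699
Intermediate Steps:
d(J) = J + J² (d(J) = J² + J = J + J²)
4339305 + (-1269505 + (d(579) - 650921)) = 4339305 + (-1269505 + (579*(1 + 579) - 650921)) = 4339305 + (-1269505 + (579*580 - 650921)) = 4339305 + (-1269505 + (335820 - 650921)) = 4339305 + (-1269505 - 315101) = 4339305 - 1584606 = 2754699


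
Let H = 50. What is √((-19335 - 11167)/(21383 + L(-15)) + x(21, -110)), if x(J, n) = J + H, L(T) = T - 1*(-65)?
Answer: √31961768353/21433 ≈ 8.3413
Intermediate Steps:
L(T) = 65 + T (L(T) = T + 65 = 65 + T)
x(J, n) = 50 + J (x(J, n) = J + 50 = 50 + J)
√((-19335 - 11167)/(21383 + L(-15)) + x(21, -110)) = √((-19335 - 11167)/(21383 + (65 - 15)) + (50 + 21)) = √(-30502/(21383 + 50) + 71) = √(-30502/21433 + 71) = √(1491241/21433) = √31961768353/21433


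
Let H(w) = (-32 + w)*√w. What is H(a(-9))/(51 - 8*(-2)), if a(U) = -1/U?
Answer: -287/1809 ≈ -0.15865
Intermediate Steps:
H(w) = √w*(-32 + w)
H(a(-9))/(51 - 8*(-2)) = (√(-1/(-9))*(-32 - 1/(-9)))/(51 - 8*(-2)) = (√(-1*(-⅑))*(-32 - 1*(-⅑)))/(51 + 16) = (√(⅑)*(-32 + ⅑))/67 = ((⅓)*(-287/9))*(1/67) = -287/27*1/67 = -287/1809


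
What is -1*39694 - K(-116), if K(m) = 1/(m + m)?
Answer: -9209007/232 ≈ -39694.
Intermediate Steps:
K(m) = 1/(2*m)
-1*39694 - K(-116) = -1*39694 - 1/(2*(-116)) = -39694 - (-1)/(2*116) = -39694 - 1*(-1/232) = -39694 + 1/232 = -9209007/232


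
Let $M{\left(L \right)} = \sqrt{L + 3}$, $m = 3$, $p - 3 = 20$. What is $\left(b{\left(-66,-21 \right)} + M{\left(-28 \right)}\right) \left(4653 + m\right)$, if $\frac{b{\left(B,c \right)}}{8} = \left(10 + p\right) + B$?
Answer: $-1229184 + 23280 i \approx -1.2292 \cdot 10^{6} + 23280.0 i$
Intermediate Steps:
$p = 23$ ($p = 3 + 20 = 23$)
$b{\left(B,c \right)} = 264 + 8 B$ ($b{\left(B,c \right)} = 8 \left(\left(10 + 23\right) + B\right) = 8 \left(33 + B\right) = 264 + 8 B$)
$M{\left(L \right)} = \sqrt{3 + L}$
$\left(b{\left(-66,-21 \right)} + M{\left(-28 \right)}\right) \left(4653 + m\right) = \left(\left(264 + 8 \left(-66\right)\right) + \sqrt{3 - 28}\right) \left(4653 + 3\right) = \left(\left(264 - 528\right) + \sqrt{-25}\right) 4656 = \left(-264 + 5 i\right) 4656 = -1229184 + 23280 i$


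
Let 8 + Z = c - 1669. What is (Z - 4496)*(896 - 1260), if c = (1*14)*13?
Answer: 2180724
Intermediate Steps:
c = 182 (c = 14*13 = 182)
Z = -1495 (Z = -8 + (182 - 1669) = -8 - 1487 = -1495)
(Z - 4496)*(896 - 1260) = (-1495 - 4496)*(896 - 1260) = -5991*(-364) = 2180724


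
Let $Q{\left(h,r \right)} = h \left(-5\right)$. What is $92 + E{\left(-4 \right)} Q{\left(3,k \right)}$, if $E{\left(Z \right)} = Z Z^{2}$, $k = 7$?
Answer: $1052$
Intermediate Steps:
$Q{\left(h,r \right)} = - 5 h$
$E{\left(Z \right)} = Z^{3}$
$92 + E{\left(-4 \right)} Q{\left(3,k \right)} = 92 + \left(-4\right)^{3} \left(\left(-5\right) 3\right) = 92 - -960 = 92 + 960 = 1052$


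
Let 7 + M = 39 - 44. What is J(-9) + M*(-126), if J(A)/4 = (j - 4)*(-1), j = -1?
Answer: 1532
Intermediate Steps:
M = -12 (M = -7 + (39 - 44) = -7 - 5 = -12)
J(A) = 20 (J(A) = 4*((-1 - 4)*(-1)) = 4*(-5*(-1)) = 4*5 = 20)
J(-9) + M*(-126) = 20 - 12*(-126) = 20 + 1512 = 1532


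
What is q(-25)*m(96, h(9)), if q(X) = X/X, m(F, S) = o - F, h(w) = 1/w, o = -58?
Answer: -154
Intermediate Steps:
m(F, S) = -58 - F
q(X) = 1
q(-25)*m(96, h(9)) = 1*(-58 - 1*96) = 1*(-58 - 96) = 1*(-154) = -154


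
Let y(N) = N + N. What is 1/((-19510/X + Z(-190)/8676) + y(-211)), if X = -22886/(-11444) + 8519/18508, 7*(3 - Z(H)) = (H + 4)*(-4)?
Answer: -173688508/1450740724603 ≈ -0.00011972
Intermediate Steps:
Z(H) = 37/7 + 4*H/7 (Z(H) = 3 - (H + 4)*(-4)/7 = 3 - (4 + H)*(-4)/7 = 3 - (-16 - 4*H)/7 = 3 + (16/7 + 4*H/7) = 37/7 + 4*H/7)
X = 18609483/7564484 (X = -22886*(-1/11444) + 8519*(1/18508) = 11443/5722 + 1217/2644 = 18609483/7564484 ≈ 2.4601)
y(N) = 2*N
1/((-19510/X + Z(-190)/8676) + y(-211)) = 1/((-19510/18609483/7564484 + (37/7 + (4/7)*(-190))/8676) + 2*(-211)) = 1/((-19510*7564484/18609483 + (37/7 - 760/7)*(1/8676)) - 422) = 1/((-147583082840/18609483 - 723/7*1/8676) - 422) = 1/((-147583082840/18609483 - 1/84) - 422) = 1/(-1377444174227/173688508 - 422) = 1/(-1450740724603/173688508) = -173688508/1450740724603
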